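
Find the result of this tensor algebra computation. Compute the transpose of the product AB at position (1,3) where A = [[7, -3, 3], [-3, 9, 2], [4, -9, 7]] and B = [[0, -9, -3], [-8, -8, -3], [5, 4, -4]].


(AB)^T_{ij} = (AB)_{ji} = sum_k A_{jk} B_{ki}.
For i=1, j=3 we need (AB)_{31}:
A_{31} * B_{11} = 4 * 0 = 0
A_{32} * B_{21} = -9 * -8 = 72
A_{33} * B_{31} = 7 * 5 = 35
Sum = 0 + 72 + 35 = 107

107


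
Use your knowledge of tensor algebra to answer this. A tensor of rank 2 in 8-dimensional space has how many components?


The number of components of a rank-r tensor in d dimensions is d^r.
Here d = 8 and r = 2.
8^2 = 64

64


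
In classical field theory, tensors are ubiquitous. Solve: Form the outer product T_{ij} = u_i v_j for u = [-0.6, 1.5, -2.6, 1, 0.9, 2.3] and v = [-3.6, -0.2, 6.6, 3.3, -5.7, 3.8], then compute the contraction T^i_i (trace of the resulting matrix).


The outer product gives T_{ij} = u_i v_j.
The trace (contraction) is Tr(T) = sum_i T_{ii} = sum_i u_i v_i.
Diagonal entries:
T_{11} = u_1 * v_1 = -0.6 * -3.6 = 2.16
T_{22} = u_2 * v_2 = 1.5 * -0.2 = -0.3
T_{33} = u_3 * v_3 = -2.6 * 6.6 = -17.16
T_{44} = u_4 * v_4 = 1 * 3.3 = 3.3
T_{55} = u_5 * v_5 = 0.9 * -5.7 = -5.13
T_{66} = u_6 * v_6 = 2.3 * 3.8 = 8.74
Tr(T) = 2.16 + -0.3 + -17.16 + 3.3 + -5.13 + 8.74 = -8.39

-8.39


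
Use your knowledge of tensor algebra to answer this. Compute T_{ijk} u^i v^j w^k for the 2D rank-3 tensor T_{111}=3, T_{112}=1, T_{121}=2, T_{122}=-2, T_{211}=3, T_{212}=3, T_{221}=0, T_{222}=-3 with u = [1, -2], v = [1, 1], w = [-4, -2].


S = sum over i,j,k of T_{ijk} u_i v_j w_k. Expanding all 8 terms:
T_{111}*u_1*v_1*w_1 = 3*1*1*-4 = -12  (running total: -12)
T_{112}*u_1*v_1*w_2 = 1*1*1*-2 = -2  (running total: -14)
T_{121}*u_1*v_2*w_1 = 2*1*1*-4 = -8  (running total: -22)
T_{122}*u_1*v_2*w_2 = -2*1*1*-2 = 4  (running total: -18)
T_{211}*u_2*v_1*w_1 = 3*-2*1*-4 = 24  (running total: 6)
T_{212}*u_2*v_1*w_2 = 3*-2*1*-2 = 12  (running total: 18)
T_{221}*u_2*v_2*w_1 = 0*-2*1*-4 = 0  (running total: 18)
T_{222}*u_2*v_2*w_2 = -3*-2*1*-2 = -12  (running total: 6)
S = 6

6


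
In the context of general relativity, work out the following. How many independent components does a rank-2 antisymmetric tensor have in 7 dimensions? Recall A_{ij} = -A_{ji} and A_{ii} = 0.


An antisymmetric rank-2 tensor satisfies A_{ij} = -A_{ji}, so diagonal entries are zero.
The independent components are the upper-triangular entries: C(n, 2) = n(n-1)/2.
n = 7
C(7, 2) = 7 * 6 / 2 = 42 / 2 = 21

21


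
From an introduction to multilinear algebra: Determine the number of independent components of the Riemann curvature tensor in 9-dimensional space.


The Riemann tensor in d dimensions has d^2(d^2 - 1)/12 independent components.
d = 9, so d^2 = 81
d^2 - 1 = 80
d^2(d^2 - 1) = 81 * 80 = 6480
Divide by 12: 6480 / 12 = 540

540


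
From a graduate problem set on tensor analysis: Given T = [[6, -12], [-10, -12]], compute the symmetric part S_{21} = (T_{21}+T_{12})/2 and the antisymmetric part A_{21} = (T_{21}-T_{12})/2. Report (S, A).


T_{21} = -10
T_{12} = -12
S_{21} = (-10 + -12)/2 = -22/2 = -11
A_{21} = (-10 - -12)/2 = 2/2 = 1
Check: S + A = -11 + 1 = -10 = T_{21}.

(-11, 1)


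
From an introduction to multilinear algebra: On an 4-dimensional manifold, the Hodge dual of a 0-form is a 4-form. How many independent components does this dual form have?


The Hodge dual of a p-form on an n-dimensional manifold is an (n-p)-form.
n = 4, p = 0, so dual degree = 4 - 0 = 4
The number of components is C(n, n-p) = C(4, 4) = 1

1


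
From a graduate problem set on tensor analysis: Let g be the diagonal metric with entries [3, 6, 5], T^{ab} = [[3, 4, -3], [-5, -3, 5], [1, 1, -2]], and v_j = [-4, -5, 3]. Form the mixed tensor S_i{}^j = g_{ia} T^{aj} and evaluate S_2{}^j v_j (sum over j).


Step 1: lower the first index. For a diagonal metric, g_{ia} T^{aj} = g_{ii} T^{ij} (no sum on i).
g_{22} = 6
S_2{}^1 = 6 * T^{21} = 6 * -5 = -30
S_2{}^2 = 6 * T^{22} = 6 * -3 = -18
S_2{}^3 = 6 * T^{23} = 6 * 5 = 30
Step 2: contract S_2{}^j with v_j.
S_2{}^1 * v_1 = -30 * -4 = 120
S_2{}^2 * v_2 = -18 * -5 = 90
S_2{}^3 * v_3 = 30 * 3 = 90
Result = 120 + 90 + 90 = 300

300


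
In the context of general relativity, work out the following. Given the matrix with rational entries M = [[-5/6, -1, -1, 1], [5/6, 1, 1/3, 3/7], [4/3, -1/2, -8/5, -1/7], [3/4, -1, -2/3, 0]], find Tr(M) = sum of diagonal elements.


The trace is the sum of diagonal entries.
Diagonal: M[1,1] = -5/6, M[2,2] = 1, M[3,3] = -8/5, M[4,4] = 0
Tr(M) = -5/6 + 1 + -8/5 + 0
Computing step by step:
After adding M[1,1]: -5/6
After adding M[2,2]: 1/6
After adding M[3,3]: -43/30
After adding M[4,4]: -43/30
Tr(M) = -43/30

-43/30


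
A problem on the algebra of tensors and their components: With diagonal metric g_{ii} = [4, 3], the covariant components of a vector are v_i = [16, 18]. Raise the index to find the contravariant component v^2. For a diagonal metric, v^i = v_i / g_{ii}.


To raise an index with a diagonal metric: v^i = v_i / g_{ii}.
For index 2: v_2 = 18, g_{22} = 3
v^2 = 18 / 3 = 6

6


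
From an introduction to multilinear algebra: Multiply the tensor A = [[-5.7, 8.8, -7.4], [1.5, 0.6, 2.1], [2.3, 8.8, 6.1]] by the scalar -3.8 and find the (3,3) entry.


Scalar multiplication: (cA)_{ij} = c * A_{ij}.
c = -3.8
A_{33} = 6.1
(cA)_{33} = -3.8 * 6.1 = -23.18

-23.18


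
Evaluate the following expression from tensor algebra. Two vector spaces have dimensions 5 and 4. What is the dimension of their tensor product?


The dimension of a tensor product is the product of dimensions.
dim(V) = 5, dim(W) = 4
dim(V (x) W) = 5 * 4 = 20

20


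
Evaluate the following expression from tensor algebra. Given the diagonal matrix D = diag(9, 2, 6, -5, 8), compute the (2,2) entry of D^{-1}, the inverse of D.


For a diagonal matrix, the inverse has entries (D^{-1})_{ii} = 1/d_{ii}.
The diagonal entries are: d_{11} = 9, d_{22} = 2, d_{33} = 6, d_{44} = -5, d_{55} = 8
We need (D^{-1})_{22} = 1/d_{22} = 1/2 = 1/2

1/2


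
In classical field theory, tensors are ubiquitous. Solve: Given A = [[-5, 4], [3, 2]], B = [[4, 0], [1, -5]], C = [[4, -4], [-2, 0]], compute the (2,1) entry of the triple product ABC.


(ABC)_{21} = sum_m (AB)_{2m} C_{m1}. First compute row 2 of AB.
(AB)_{21} = 3*4 + 2*1 = 14
(AB)_{22} = 3*0 + 2*-5 = -10
Now contract with column 1 of C:
(AB)_{21} * C_{11} = 14 * 4 = 56
(AB)_{22} * C_{21} = -10 * -2 = 20
(ABC)_{21} = 56 + 20 = 76

76


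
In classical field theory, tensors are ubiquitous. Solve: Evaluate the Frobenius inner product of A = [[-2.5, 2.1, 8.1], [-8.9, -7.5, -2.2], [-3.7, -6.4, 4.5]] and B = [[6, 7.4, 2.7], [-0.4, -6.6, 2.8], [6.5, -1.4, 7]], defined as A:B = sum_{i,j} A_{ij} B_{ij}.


A:B = sum over all i,j of A_{ij} * B_{ij}.
Row 1: -2.5*6=-15, 2.1*7.4=15.54, 8.1*2.7=21.87 => row sum = 22.41
Row 2: -8.9*-0.4=3.56, -7.5*-6.6=49.5, -2.2*2.8=-6.16 => row sum = 46.9
Row 3: -3.7*6.5=-24.05, -6.4*-1.4=8.96, 4.5*7=31.5 => row sum = 16.41
Total = 22.41 + 46.9 + 16.41 = 85.72

85.72


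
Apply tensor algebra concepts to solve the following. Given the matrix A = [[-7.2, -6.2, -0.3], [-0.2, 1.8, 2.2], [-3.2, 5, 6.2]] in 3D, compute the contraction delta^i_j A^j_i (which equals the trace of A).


The contraction (trace) of a rank-2 tensor is the sum of its diagonal elements.
Diagonal entries: A[1,1] = -7.2, A[2,2] = 1.8, A[3,3] = 6.2
Tr(A) = -7.2 + 1.8 + 6.2 = 0.8

0.8


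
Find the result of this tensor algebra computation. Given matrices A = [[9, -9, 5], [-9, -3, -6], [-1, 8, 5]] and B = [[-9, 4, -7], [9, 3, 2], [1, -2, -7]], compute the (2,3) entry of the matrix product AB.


(AB)_{ij} = sum_k A_{ik} B_{kj}.
For i=2, j=3:
A_{21} * B_{13} = -9 * -7 = 63
A_{22} * B_{23} = -3 * 2 = -6
A_{23} * B_{33} = -6 * -7 = 42
Sum = 63 + -6 + 42 = 99

99


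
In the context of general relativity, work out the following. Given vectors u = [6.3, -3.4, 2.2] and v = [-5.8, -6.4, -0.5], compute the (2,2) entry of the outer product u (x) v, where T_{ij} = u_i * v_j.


The outer product entry T_{ij} = u_i * v_j.
We need i=2, j=2.
u_2 = -3.4, v_2 = -6.4
T_{2,2} = -3.4 * -6.4 = 21.76

21.76


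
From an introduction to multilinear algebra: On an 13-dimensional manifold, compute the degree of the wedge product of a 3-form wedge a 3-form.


The degree of a wedge product is the sum of the degrees of the individual forms.
Degrees: 3, 3
Total degree = 3 + 3 = 6

6


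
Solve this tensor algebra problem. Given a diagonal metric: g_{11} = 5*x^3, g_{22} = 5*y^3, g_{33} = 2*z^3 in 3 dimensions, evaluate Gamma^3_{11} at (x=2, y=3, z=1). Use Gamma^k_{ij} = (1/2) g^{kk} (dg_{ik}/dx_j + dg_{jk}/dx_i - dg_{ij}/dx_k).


For a diagonal metric, Gamma^k_{ij} = (1/2) g^{kk} (dg_{ik}/dx_j + dg_{jk}/dx_i - dg_{ij}/dx_k).
The metric is diagonal, so g_{ab} = 0 for a != b.
At the given point: g_{11} = 40, g_{22} = 135, g_{33} = 2
g^{33} = 1/2
dg_{13}/dx_1 = 0 (off-diagonal)
dg_{13}/dx_1 = 0 (off-diagonal)
dg_{11}/dx_3 = dg_{11}/dx_3 = 0
Numerator = 0 + 0 - 0 = 0
Gamma^3_{11} = 0 / (2 * 2) = 0

0


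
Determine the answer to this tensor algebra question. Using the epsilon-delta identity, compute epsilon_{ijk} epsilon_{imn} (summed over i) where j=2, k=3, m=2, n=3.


Using the identity: epsilon_{ijk} epsilon_{imn} = delta_{jm} delta_{kn} - delta_{jn} delta_{km}.
delta_{22} = 1
delta_{33} = 1
delta_{23} = 0
delta_{32} = 0
Result = 1 * 1 - 0 * 0 = 1 - 0 = 1

1


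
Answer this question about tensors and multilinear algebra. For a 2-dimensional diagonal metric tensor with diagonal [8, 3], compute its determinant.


For a diagonal metric, the determinant is the product of diagonal entries.
Diagonal entries: 8, 3
det(g) = 8 * 3 = 24

24


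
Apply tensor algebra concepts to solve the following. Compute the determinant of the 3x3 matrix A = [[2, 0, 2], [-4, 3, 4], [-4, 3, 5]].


Expanding along the first row, det(A) = a11*M_11 - a12*M_12 + a13*M_13, where M_1j is the (1,j) minor.
Minor M_11 = 3*5 - 4*3 = 3
Minor M_12 = -4*5 - 4*-4 = -4
Minor M_13 = -4*3 - 3*-4 = 0
det = 2*(3) - 0*(-4) + 2*(0)
    = 6 - 0 + 0
    = 6

6


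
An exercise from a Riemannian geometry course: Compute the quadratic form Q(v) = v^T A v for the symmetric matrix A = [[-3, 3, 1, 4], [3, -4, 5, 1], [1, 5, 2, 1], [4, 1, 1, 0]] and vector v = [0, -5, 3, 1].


First compute Av:
(Av)_1 = -3*0 + 3*-5 + 1*3 + 4*1 = -8
(Av)_2 = 3*0 + -4*-5 + 5*3 + 1*1 = 36
(Av)_3 = 1*0 + 5*-5 + 2*3 + 1*1 = -18
(Av)_4 = 4*0 + 1*-5 + 1*3 + 0*1 = -2
Av = [-8, 36, -18, -2]
Then v^T (Av) = 0*-8 + -5*36 + 3*-18 + 1*-2
= 0 + -180 + -54 + -2 = -236

-236


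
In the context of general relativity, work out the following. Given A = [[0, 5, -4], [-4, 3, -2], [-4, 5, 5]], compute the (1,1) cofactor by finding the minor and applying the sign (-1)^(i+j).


To find cofactor C_{11}, delete row 1 and column 1.
The resulting 2x2 submatrix is: [[3, -2], [5, 5]]
Minor M_{11} = 3*5 - -2*5
  = 15 - -10 = 25
Sign = (-1)^(1+1) = (-1)^2 = 1
Cofactor C_{11} = 1 * 25 = 25

25


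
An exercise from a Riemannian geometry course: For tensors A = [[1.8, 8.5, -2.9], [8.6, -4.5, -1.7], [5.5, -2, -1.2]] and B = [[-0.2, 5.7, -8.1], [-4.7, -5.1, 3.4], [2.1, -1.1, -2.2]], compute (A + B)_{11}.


Tensor addition is component-wise: (A + B)_{ij} = A_{ij} + B_{ij}.
A_{11} = 1.8
B_{11} = -0.2
(A + B)_{11} = 1.8 + -0.2 = 1.6

1.6


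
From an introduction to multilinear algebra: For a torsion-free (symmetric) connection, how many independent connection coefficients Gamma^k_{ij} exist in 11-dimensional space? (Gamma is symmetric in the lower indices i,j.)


Christoffel symbols Gamma^k_{ij} are symmetric in i,j, so there are d * d(d+1)/2 independent symbols.
d = 11
d(d+1)/2 = 11 * 12 / 2 = 66
Total = 11 * 66 = 726

726


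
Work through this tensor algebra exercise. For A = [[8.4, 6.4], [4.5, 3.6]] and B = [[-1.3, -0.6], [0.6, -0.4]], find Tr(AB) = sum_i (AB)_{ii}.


Tr(AB) = sum_i (AB)_{ii} where (AB)_{ii} = sum_k A_{ik} B_{ki}.
(AB)_{11} = 8.4*-1.3 + 6.4*0.6 = -7.08
(AB)_{22} = 4.5*-0.6 + 3.6*-0.4 = -4.14
Tr(AB) = -7.08 + -4.14 = -11.22

-11.22


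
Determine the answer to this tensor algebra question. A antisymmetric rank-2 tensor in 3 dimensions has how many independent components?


A antisymmetric rank-2 tensor in d dimensions has d(d-1)/2 independent components.
d = 3
d(d-1)/2 = 3 * 2 / 2 = 6 / 2 = 3

3


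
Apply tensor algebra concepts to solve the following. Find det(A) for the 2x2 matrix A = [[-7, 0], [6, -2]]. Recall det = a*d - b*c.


For a 2x2 matrix [[a, b], [c, d]], det = a*d - b*c.
a = -7, b = 0, c = 6, d = -2
a*d = -7 * -2 = 14
b*c = 0 * 6 = 0
det = 14 - 0 = 14

14


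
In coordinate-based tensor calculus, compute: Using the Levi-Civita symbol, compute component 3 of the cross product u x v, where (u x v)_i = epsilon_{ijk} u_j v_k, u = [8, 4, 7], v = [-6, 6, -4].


(u x v)_3 = sum_{j,k} epsilon_{3jk} u_j v_k. Only permutations of (1,2,3) contribute; the two non-zero terms are:
eps_{312} u_1 v_2 = 1 * 8 * 6 = 48
eps_{321} u_2 v_1 = -1 * 4 * -6 = 24
(u x v)_3 = 72

72


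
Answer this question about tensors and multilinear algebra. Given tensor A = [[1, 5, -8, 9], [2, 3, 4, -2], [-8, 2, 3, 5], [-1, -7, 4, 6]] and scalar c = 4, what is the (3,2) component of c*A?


Scalar multiplication: (cA)_{ij} = c * A_{ij}.
c = 4
A_{32} = 2
(cA)_{32} = 4 * 2 = 8

8


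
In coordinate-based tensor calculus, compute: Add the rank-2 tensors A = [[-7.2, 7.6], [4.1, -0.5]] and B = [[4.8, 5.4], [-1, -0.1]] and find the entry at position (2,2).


Tensor addition is component-wise: (A + B)_{ij} = A_{ij} + B_{ij}.
A_{22} = -0.5
B_{22} = -0.1
(A + B)_{22} = -0.5 + -0.1 = -0.6

-0.6


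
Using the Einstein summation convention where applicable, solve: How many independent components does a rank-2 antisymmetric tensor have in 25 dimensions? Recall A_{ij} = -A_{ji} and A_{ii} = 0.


An antisymmetric rank-2 tensor satisfies A_{ij} = -A_{ji}, so diagonal entries are zero.
The independent components are the upper-triangular entries: C(n, 2) = n(n-1)/2.
n = 25
C(25, 2) = 25 * 24 / 2 = 600 / 2 = 300

300


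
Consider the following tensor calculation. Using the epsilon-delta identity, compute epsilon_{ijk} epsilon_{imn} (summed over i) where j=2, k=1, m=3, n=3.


Using the identity: epsilon_{ijk} epsilon_{imn} = delta_{jm} delta_{kn} - delta_{jn} delta_{km}.
delta_{23} = 0
delta_{13} = 0
delta_{23} = 0
delta_{13} = 0
Result = 0 * 0 - 0 * 0 = 0 - 0 = 0

0


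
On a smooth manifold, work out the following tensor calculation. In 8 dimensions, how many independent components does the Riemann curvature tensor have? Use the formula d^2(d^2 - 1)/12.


The Riemann tensor in d dimensions has d^2(d^2 - 1)/12 independent components.
d = 8, so d^2 = 64
d^2 - 1 = 63
d^2(d^2 - 1) = 64 * 63 = 4032
Divide by 12: 4032 / 12 = 336

336


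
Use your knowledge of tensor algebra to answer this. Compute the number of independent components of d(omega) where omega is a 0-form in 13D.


The exterior derivative of a p-form is a (p+1)-form.
Its number of independent components is C(n, p+1).
n = 13, p+1 = 1
C(13, 1) = 13

13


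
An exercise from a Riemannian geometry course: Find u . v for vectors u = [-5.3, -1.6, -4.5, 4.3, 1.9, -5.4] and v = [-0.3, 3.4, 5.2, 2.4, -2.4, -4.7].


The inner product u . v = sum of u_i * v_i.
Term-by-term: -5.3 * -0.3, -1.6 * 3.4, -4.5 * 5.2, 4.3 * 2.4, 1.9 * -2.4, -5.4 * -4.7
Products: 1.59, -5.44, -23.4, 10.32, -4.56, 25.38
Sum = 1.59 + -5.44 + -23.4 + 10.32 + -4.56 + 25.38 = 3.89

3.89


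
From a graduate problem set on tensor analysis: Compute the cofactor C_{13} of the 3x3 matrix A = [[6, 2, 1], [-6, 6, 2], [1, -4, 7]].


To find cofactor C_{13}, delete row 1 and column 3.
The resulting 2x2 submatrix is: [[-6, 6], [1, -4]]
Minor M_{13} = -6*-4 - 6*1
  = 24 - 6 = 18
Sign = (-1)^(1+3) = (-1)^4 = 1
Cofactor C_{13} = 1 * 18 = 18

18


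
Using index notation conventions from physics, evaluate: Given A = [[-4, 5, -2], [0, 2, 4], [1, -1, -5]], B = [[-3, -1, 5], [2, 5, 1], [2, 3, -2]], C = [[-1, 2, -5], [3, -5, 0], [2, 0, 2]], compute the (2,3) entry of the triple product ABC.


(ABC)_{23} = sum_m (AB)_{2m} C_{m3}. First compute row 2 of AB.
(AB)_{21} = 0*-3 + 2*2 + 4*2 = 12
(AB)_{22} = 0*-1 + 2*5 + 4*3 = 22
(AB)_{23} = 0*5 + 2*1 + 4*-2 = -6
Now contract with column 3 of C:
(AB)_{21} * C_{13} = 12 * -5 = -60
(AB)_{22} * C_{23} = 22 * 0 = 0
(AB)_{23} * C_{33} = -6 * 2 = -12
(ABC)_{23} = -60 + 0 + -12 = -72

-72


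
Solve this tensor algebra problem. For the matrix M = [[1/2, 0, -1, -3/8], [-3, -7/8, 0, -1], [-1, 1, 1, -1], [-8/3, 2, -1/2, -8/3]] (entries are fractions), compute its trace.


The trace is the sum of diagonal entries.
Diagonal: M[1,1] = 1/2, M[2,2] = -7/8, M[3,3] = 1, M[4,4] = -8/3
Tr(M) = 1/2 + -7/8 + 1 + -8/3
Computing step by step:
After adding M[1,1]: 1/2
After adding M[2,2]: -3/8
After adding M[3,3]: 5/8
After adding M[4,4]: -49/24
Tr(M) = -49/24

-49/24


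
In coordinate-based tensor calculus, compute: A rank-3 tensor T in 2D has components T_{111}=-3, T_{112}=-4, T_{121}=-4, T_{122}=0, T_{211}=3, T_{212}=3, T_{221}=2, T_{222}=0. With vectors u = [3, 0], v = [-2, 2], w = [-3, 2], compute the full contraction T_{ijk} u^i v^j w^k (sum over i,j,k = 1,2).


S = sum over i,j,k of T_{ijk} u_i v_j w_k. Expanding all 8 terms:
T_{111}*u_1*v_1*w_1 = -3*3*-2*-3 = -54  (running total: -54)
T_{112}*u_1*v_1*w_2 = -4*3*-2*2 = 48  (running total: -6)
T_{121}*u_1*v_2*w_1 = -4*3*2*-3 = 72  (running total: 66)
T_{122}*u_1*v_2*w_2 = 0*3*2*2 = 0  (running total: 66)
T_{211}*u_2*v_1*w_1 = 3*0*-2*-3 = 0  (running total: 66)
T_{212}*u_2*v_1*w_2 = 3*0*-2*2 = 0  (running total: 66)
T_{221}*u_2*v_2*w_1 = 2*0*2*-3 = 0  (running total: 66)
T_{222}*u_2*v_2*w_2 = 0*0*2*2 = 0  (running total: 66)
S = 66

66


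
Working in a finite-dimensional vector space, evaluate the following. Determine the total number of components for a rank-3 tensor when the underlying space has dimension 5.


The number of components of a rank-r tensor in d dimensions is d^r.
Here d = 5 and r = 3.
5^3 = 125

125


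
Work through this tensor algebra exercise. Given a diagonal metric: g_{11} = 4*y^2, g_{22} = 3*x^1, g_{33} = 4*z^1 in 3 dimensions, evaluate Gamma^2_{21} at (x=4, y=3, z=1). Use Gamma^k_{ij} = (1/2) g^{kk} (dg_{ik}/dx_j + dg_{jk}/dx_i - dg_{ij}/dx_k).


For a diagonal metric, Gamma^k_{ij} = (1/2) g^{kk} (dg_{ik}/dx_j + dg_{jk}/dx_i - dg_{ij}/dx_k).
The metric is diagonal, so g_{ab} = 0 for a != b.
At the given point: g_{11} = 36, g_{22} = 12, g_{33} = 4
g^{22} = 1/12
dg_{22}/dx_1 = dg_{22}/dx_1 = 3
dg_{12}/dx_2 = 0 (off-diagonal)
dg_{21}/dx_2 = 0 (off-diagonal)
Numerator = 3 + 0 - 0 = 3
Gamma^2_{21} = 3 / (2 * 12) = 1/8

1/8


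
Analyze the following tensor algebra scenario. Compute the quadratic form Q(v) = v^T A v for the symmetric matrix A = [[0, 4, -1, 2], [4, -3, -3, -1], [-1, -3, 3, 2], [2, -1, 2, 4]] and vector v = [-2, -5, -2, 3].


First compute Av:
(Av)_1 = 0*-2 + 4*-5 + -1*-2 + 2*3 = -12
(Av)_2 = 4*-2 + -3*-5 + -3*-2 + -1*3 = 10
(Av)_3 = -1*-2 + -3*-5 + 3*-2 + 2*3 = 17
(Av)_4 = 2*-2 + -1*-5 + 2*-2 + 4*3 = 9
Av = [-12, 10, 17, 9]
Then v^T (Av) = -2*-12 + -5*10 + -2*17 + 3*9
= 24 + -50 + -34 + 27 = -33

-33


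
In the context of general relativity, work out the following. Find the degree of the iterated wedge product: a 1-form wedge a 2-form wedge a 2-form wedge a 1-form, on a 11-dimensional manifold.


The degree of a wedge product is the sum of the degrees of the individual forms.
Degrees: 1, 2, 2, 1
Total degree = 1 + 2 + 2 + 1 = 6

6


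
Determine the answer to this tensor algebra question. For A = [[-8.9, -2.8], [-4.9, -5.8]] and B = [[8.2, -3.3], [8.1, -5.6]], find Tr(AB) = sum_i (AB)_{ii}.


Tr(AB) = sum_i (AB)_{ii} where (AB)_{ii} = sum_k A_{ik} B_{ki}.
(AB)_{11} = -8.9*8.2 + -2.8*8.1 = -95.66
(AB)_{22} = -4.9*-3.3 + -5.8*-5.6 = 48.65
Tr(AB) = -95.66 + 48.65 = -47.01

-47.01


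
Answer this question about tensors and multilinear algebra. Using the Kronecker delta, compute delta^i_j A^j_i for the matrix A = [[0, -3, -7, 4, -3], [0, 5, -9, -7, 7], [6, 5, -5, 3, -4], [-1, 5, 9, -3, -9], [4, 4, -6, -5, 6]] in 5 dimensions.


The contraction (trace) of a rank-2 tensor is the sum of its diagonal elements.
Diagonal entries: A[1,1] = 0, A[2,2] = 5, A[3,3] = -5, A[4,4] = -3, A[5,5] = 6
Tr(A) = 0 + 5 + -5 + -3 + 6 = 3

3


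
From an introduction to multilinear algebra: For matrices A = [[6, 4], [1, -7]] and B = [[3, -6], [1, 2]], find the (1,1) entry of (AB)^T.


(AB)^T_{ij} = (AB)_{ji} = sum_k A_{jk} B_{ki}.
For i=1, j=1 we need (AB)_{11}:
A_{11} * B_{11} = 6 * 3 = 18
A_{12} * B_{21} = 4 * 1 = 4
Sum = 18 + 4 = 22

22


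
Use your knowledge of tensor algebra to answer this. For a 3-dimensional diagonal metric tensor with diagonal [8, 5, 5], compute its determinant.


For a diagonal metric, the determinant is the product of diagonal entries.
Diagonal entries: 8, 5, 5
det(g) = 8 * 5 * 5 = 200

200


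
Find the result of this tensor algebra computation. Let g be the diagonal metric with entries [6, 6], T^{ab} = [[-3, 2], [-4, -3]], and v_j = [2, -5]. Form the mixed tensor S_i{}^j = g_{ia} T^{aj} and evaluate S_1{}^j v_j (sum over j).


Step 1: lower the first index. For a diagonal metric, g_{ia} T^{aj} = g_{ii} T^{ij} (no sum on i).
g_{11} = 6
S_1{}^1 = 6 * T^{11} = 6 * -3 = -18
S_1{}^2 = 6 * T^{12} = 6 * 2 = 12
Step 2: contract S_1{}^j with v_j.
S_1{}^1 * v_1 = -18 * 2 = -36
S_1{}^2 * v_2 = 12 * -5 = -60
Result = -36 + -60 = -96

-96


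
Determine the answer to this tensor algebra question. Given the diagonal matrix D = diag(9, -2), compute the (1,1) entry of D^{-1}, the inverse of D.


For a diagonal matrix, the inverse has entries (D^{-1})_{ii} = 1/d_{ii}.
The diagonal entries are: d_{11} = 9, d_{22} = -2
We need (D^{-1})_{11} = 1/d_{11} = 1/9 = 1/9

1/9


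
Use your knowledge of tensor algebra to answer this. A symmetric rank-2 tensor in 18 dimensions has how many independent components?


A symmetric rank-2 tensor in d dimensions has d(d+1)/2 independent components.
d = 18
d(d+1)/2 = 18 * 19 / 2 = 342 / 2 = 171

171


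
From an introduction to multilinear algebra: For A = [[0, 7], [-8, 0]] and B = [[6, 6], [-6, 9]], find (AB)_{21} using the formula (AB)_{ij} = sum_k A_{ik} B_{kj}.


(AB)_{ij} = sum_k A_{ik} B_{kj}.
For i=2, j=1:
A_{21} * B_{11} = -8 * 6 = -48
A_{22} * B_{21} = 0 * -6 = 0
Sum = -48 + 0 = -48

-48


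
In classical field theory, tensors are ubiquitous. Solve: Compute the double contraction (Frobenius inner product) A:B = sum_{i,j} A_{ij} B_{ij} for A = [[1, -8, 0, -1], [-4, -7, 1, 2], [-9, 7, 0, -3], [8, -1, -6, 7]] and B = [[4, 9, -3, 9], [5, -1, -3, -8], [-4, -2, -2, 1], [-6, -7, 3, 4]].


A:B = sum over all i,j of A_{ij} * B_{ij}.
Row 1: 1*4=4, -8*9=-72, 0*-3=0, -1*9=-9 => row sum = -77
Row 2: -4*5=-20, -7*-1=7, 1*-3=-3, 2*-8=-16 => row sum = -32
Row 3: -9*-4=36, 7*-2=-14, 0*-2=0, -3*1=-3 => row sum = 19
Row 4: 8*-6=-48, -1*-7=7, -6*3=-18, 7*4=28 => row sum = -31
Total = -77 + -32 + 19 + -31 = -121

-121


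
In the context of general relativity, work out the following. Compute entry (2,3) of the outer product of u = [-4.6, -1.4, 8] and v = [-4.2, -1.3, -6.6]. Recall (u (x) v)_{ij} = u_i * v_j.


The outer product entry T_{ij} = u_i * v_j.
We need i=2, j=3.
u_2 = -1.4, v_3 = -6.6
T_{2,3} = -1.4 * -6.6 = 9.24

9.24


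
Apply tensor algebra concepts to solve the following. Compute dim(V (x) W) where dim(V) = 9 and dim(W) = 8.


The dimension of a tensor product is the product of dimensions.
dim(V) = 9, dim(W) = 8
dim(V (x) W) = 9 * 8 = 72

72


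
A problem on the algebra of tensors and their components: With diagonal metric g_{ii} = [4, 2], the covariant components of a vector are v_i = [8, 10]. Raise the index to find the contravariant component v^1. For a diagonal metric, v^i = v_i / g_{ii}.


To raise an index with a diagonal metric: v^i = v_i / g_{ii}.
For index 1: v_1 = 8, g_{11} = 4
v^1 = 8 / 4 = 2

2


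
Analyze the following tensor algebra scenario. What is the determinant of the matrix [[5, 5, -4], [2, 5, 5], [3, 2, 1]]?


Expanding along the first row, det(A) = a11*M_11 - a12*M_12 + a13*M_13, where M_1j is the (1,j) minor.
Minor M_11 = 5*1 - 5*2 = -5
Minor M_12 = 2*1 - 5*3 = -13
Minor M_13 = 2*2 - 5*3 = -11
det = 5*(-5) - 5*(-13) + -4*(-11)
    = -25 - -65 + 44
    = 84

84


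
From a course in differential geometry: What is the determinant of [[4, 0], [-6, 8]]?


For a 2x2 matrix [[a, b], [c, d]], det = a*d - b*c.
a = 4, b = 0, c = -6, d = 8
a*d = 4 * 8 = 32
b*c = 0 * -6 = 0
det = 32 - 0 = 32

32


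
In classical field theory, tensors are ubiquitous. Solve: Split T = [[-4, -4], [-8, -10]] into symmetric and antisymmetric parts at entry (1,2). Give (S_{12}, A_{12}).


T_{12} = -4
T_{21} = -8
S_{12} = (-4 + -8)/2 = -12/2 = -6
A_{12} = (-4 - -8)/2 = 4/2 = 2
Check: S + A = -6 + 2 = -4 = T_{12}.

(-6, 2)


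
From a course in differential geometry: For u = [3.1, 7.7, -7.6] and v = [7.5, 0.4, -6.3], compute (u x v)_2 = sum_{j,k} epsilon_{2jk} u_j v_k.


(u x v)_2 = sum_{j,k} epsilon_{2jk} u_j v_k. Only permutations of (1,2,3) contribute; the two non-zero terms are:
eps_{213} u_1 v_3 = -1 * 3.1 * -6.3 = 19.53
eps_{231} u_3 v_1 = 1 * -7.6 * 7.5 = -57
(u x v)_2 = -37.47

-37.47


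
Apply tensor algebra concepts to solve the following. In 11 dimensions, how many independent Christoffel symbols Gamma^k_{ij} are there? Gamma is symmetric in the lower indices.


Christoffel symbols Gamma^k_{ij} are symmetric in i,j, so there are d * d(d+1)/2 independent symbols.
d = 11
d(d+1)/2 = 11 * 12 / 2 = 66
Total = 11 * 66 = 726

726


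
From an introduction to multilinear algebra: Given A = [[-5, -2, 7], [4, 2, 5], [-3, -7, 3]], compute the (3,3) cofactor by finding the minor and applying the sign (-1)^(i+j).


To find cofactor C_{33}, delete row 3 and column 3.
The resulting 2x2 submatrix is: [[-5, -2], [4, 2]]
Minor M_{33} = -5*2 - -2*4
  = -10 - -8 = -2
Sign = (-1)^(3+3) = (-1)^6 = 1
Cofactor C_{33} = 1 * -2 = -2

-2


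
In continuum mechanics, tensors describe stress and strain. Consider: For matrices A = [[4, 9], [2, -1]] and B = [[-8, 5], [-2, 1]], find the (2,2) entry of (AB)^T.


(AB)^T_{ij} = (AB)_{ji} = sum_k A_{jk} B_{ki}.
For i=2, j=2 we need (AB)_{22}:
A_{21} * B_{12} = 2 * 5 = 10
A_{22} * B_{22} = -1 * 1 = -1
Sum = 10 + -1 = 9

9


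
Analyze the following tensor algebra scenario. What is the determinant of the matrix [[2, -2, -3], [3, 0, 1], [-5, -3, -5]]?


Expanding along the first row, det(A) = a11*M_11 - a12*M_12 + a13*M_13, where M_1j is the (1,j) minor.
Minor M_11 = 0*-5 - 1*-3 = 3
Minor M_12 = 3*-5 - 1*-5 = -10
Minor M_13 = 3*-3 - 0*-5 = -9
det = 2*(3) - -2*(-10) + -3*(-9)
    = 6 - 20 + 27
    = 13

13


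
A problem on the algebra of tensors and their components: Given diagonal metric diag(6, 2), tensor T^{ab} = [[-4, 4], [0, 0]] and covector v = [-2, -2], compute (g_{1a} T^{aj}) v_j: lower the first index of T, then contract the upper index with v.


Step 1: lower the first index. For a diagonal metric, g_{ia} T^{aj} = g_{ii} T^{ij} (no sum on i).
g_{11} = 6
S_1{}^1 = 6 * T^{11} = 6 * -4 = -24
S_1{}^2 = 6 * T^{12} = 6 * 4 = 24
Step 2: contract S_1{}^j with v_j.
S_1{}^1 * v_1 = -24 * -2 = 48
S_1{}^2 * v_2 = 24 * -2 = -48
Result = 48 + -48 = 0

0


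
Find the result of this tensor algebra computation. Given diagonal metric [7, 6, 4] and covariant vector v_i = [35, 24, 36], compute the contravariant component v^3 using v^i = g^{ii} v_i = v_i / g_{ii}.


To raise an index with a diagonal metric: v^i = v_i / g_{ii}.
For index 3: v_3 = 36, g_{33} = 4
v^3 = 36 / 4 = 9

9


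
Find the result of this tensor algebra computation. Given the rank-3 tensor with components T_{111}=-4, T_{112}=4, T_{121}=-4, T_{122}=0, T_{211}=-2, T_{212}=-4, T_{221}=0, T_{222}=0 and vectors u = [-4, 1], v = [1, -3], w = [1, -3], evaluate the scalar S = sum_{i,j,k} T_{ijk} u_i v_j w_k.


S = sum over i,j,k of T_{ijk} u_i v_j w_k. Expanding all 8 terms:
T_{111}*u_1*v_1*w_1 = -4*-4*1*1 = 16  (running total: 16)
T_{112}*u_1*v_1*w_2 = 4*-4*1*-3 = 48  (running total: 64)
T_{121}*u_1*v_2*w_1 = -4*-4*-3*1 = -48  (running total: 16)
T_{122}*u_1*v_2*w_2 = 0*-4*-3*-3 = 0  (running total: 16)
T_{211}*u_2*v_1*w_1 = -2*1*1*1 = -2  (running total: 14)
T_{212}*u_2*v_1*w_2 = -4*1*1*-3 = 12  (running total: 26)
T_{221}*u_2*v_2*w_1 = 0*1*-3*1 = 0  (running total: 26)
T_{222}*u_2*v_2*w_2 = 0*1*-3*-3 = 0  (running total: 26)
S = 26

26


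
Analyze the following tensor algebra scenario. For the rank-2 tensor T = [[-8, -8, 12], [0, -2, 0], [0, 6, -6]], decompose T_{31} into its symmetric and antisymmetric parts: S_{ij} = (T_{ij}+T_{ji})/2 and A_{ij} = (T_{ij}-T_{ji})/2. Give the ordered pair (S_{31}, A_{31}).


T_{31} = 0
T_{13} = 12
S_{31} = (0 + 12)/2 = 12/2 = 6
A_{31} = (0 - 12)/2 = -12/2 = -6
Check: S + A = 6 + -6 = 0 = T_{31}.

(6, -6)


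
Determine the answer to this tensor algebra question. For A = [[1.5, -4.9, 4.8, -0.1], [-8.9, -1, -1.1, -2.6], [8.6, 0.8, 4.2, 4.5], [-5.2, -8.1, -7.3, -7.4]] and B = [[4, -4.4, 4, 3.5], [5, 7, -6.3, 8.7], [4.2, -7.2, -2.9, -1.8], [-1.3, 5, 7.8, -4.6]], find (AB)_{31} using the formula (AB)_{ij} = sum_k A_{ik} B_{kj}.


(AB)_{ij} = sum_k A_{ik} B_{kj}.
For i=3, j=1:
A_{31} * B_{11} = 8.6 * 4 = 34.4
A_{32} * B_{21} = 0.8 * 5 = 4
A_{33} * B_{31} = 4.2 * 4.2 = 17.64
A_{34} * B_{41} = 4.5 * -1.3 = -5.85
Sum = 34.4 + 4 + 17.64 + -5.85 = 50.19

50.19


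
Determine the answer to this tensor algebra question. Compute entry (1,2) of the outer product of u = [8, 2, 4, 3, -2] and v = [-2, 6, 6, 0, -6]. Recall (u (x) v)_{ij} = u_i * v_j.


The outer product entry T_{ij} = u_i * v_j.
We need i=1, j=2.
u_1 = 8, v_2 = 6
T_{1,2} = 8 * 6 = 48

48


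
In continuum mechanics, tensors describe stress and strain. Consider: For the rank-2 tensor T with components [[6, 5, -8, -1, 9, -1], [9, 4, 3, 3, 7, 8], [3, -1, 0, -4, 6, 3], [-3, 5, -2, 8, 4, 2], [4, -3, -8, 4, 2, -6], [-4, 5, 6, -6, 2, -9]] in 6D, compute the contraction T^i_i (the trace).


The contraction (trace) of a rank-2 tensor is the sum of its diagonal elements.
Diagonal entries: A[1,1] = 6, A[2,2] = 4, A[3,3] = 0, A[4,4] = 8, A[5,5] = 2, A[6,6] = -9
Tr(A) = 6 + 4 + 0 + 8 + 2 + -9 = 11

11


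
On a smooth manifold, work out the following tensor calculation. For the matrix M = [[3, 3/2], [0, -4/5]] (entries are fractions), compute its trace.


The trace is the sum of diagonal entries.
Diagonal: M[1,1] = 3, M[2,2] = -4/5
Tr(M) = 3 + -4/5
Computing step by step:
After adding M[1,1]: 3
After adding M[2,2]: 11/5
Tr(M) = 11/5

11/5


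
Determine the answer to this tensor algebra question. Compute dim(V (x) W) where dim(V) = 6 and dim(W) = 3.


The dimension of a tensor product is the product of dimensions.
dim(V) = 6, dim(W) = 3
dim(V (x) W) = 6 * 3 = 18

18


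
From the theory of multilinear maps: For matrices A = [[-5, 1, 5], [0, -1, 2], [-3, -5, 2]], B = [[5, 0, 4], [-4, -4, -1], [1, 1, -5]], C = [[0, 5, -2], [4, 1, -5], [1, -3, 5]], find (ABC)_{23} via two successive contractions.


(ABC)_{23} = sum_m (AB)_{2m} C_{m3}. First compute row 2 of AB.
(AB)_{21} = 0*5 + -1*-4 + 2*1 = 6
(AB)_{22} = 0*0 + -1*-4 + 2*1 = 6
(AB)_{23} = 0*4 + -1*-1 + 2*-5 = -9
Now contract with column 3 of C:
(AB)_{21} * C_{13} = 6 * -2 = -12
(AB)_{22} * C_{23} = 6 * -5 = -30
(AB)_{23} * C_{33} = -9 * 5 = -45
(ABC)_{23} = -12 + -30 + -45 = -87

-87


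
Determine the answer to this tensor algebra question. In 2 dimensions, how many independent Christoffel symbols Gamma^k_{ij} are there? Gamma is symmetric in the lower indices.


Christoffel symbols Gamma^k_{ij} are symmetric in i,j, so there are d * d(d+1)/2 independent symbols.
d = 2
d(d+1)/2 = 2 * 3 / 2 = 3
Total = 2 * 3 = 6

6


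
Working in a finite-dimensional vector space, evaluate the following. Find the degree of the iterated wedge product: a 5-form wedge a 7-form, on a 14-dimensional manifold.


The degree of a wedge product is the sum of the degrees of the individual forms.
Degrees: 5, 7
Total degree = 5 + 7 = 12

12


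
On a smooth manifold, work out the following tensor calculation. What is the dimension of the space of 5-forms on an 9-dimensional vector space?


The dimension of the space of p-forms on an n-dimensional space is C(n, p).
n = 9, p = 5
C(9, 5) = 9! / (5! * 4!) = 126

126


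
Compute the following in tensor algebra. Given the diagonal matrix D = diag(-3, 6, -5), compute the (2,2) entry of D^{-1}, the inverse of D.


For a diagonal matrix, the inverse has entries (D^{-1})_{ii} = 1/d_{ii}.
The diagonal entries are: d_{11} = -3, d_{22} = 6, d_{33} = -5
We need (D^{-1})_{22} = 1/d_{22} = 1/6 = 1/6

1/6


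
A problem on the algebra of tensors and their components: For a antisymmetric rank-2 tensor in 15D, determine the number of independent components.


A antisymmetric rank-2 tensor in d dimensions has d(d-1)/2 independent components.
d = 15
d(d-1)/2 = 15 * 14 / 2 = 210 / 2 = 105

105


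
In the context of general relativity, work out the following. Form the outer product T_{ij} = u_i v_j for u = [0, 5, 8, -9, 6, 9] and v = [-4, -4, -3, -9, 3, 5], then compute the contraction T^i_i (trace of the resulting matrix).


The outer product gives T_{ij} = u_i v_j.
The trace (contraction) is Tr(T) = sum_i T_{ii} = sum_i u_i v_i.
Diagonal entries:
T_{11} = u_1 * v_1 = 0 * -4 = 0
T_{22} = u_2 * v_2 = 5 * -4 = -20
T_{33} = u_3 * v_3 = 8 * -3 = -24
T_{44} = u_4 * v_4 = -9 * -9 = 81
T_{55} = u_5 * v_5 = 6 * 3 = 18
T_{66} = u_6 * v_6 = 9 * 5 = 45
Tr(T) = 0 + -20 + -24 + 81 + 18 + 45 = 100

100


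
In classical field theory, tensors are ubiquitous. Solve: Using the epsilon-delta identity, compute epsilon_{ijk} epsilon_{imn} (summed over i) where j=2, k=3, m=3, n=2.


Using the identity: epsilon_{ijk} epsilon_{imn} = delta_{jm} delta_{kn} - delta_{jn} delta_{km}.
delta_{23} = 0
delta_{32} = 0
delta_{22} = 1
delta_{33} = 1
Result = 0 * 0 - 1 * 1 = 0 - 1 = -1

-1


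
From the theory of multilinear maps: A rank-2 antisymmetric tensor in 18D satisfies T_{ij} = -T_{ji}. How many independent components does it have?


An antisymmetric rank-2 tensor satisfies A_{ij} = -A_{ji}, so diagonal entries are zero.
The independent components are the upper-triangular entries: C(n, 2) = n(n-1)/2.
n = 18
C(18, 2) = 18 * 17 / 2 = 306 / 2 = 153

153


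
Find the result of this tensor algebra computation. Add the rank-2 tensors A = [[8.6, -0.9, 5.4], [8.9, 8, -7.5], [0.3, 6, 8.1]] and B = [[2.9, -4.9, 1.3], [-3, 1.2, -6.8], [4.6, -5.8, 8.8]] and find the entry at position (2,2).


Tensor addition is component-wise: (A + B)_{ij} = A_{ij} + B_{ij}.
A_{22} = 8
B_{22} = 1.2
(A + B)_{22} = 8 + 1.2 = 9.2

9.2


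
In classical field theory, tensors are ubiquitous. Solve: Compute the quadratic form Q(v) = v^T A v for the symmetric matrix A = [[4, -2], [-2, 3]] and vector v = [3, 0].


First compute Av:
(Av)_1 = 4*3 + -2*0 = 12
(Av)_2 = -2*3 + 3*0 = -6
Av = [12, -6]
Then v^T (Av) = 3*12 + 0*-6
= 36 + 0 = 36

36


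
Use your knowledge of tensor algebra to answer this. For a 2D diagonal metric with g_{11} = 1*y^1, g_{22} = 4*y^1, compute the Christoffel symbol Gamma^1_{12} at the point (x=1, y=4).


For a diagonal metric, Gamma^k_{ij} = (1/2) g^{kk} (dg_{ik}/dx_j + dg_{jk}/dx_i - dg_{ij}/dx_k).
The metric is diagonal, so g_{ab} = 0 for a != b.
At the given point: g_{11} = 4, g_{22} = 16
g^{11} = 1/4
dg_{11}/dx_2 = dg_{11}/dx_2 = 1
dg_{21}/dx_1 = 0 (off-diagonal)
dg_{12}/dx_1 = 0 (off-diagonal)
Numerator = 1 + 0 - 0 = 1
Gamma^1_{12} = 1 / (2 * 4) = 1/8

1/8


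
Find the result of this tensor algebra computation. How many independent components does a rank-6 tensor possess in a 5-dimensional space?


The number of components of a rank-r tensor in d dimensions is d^r.
Here d = 5 and r = 6.
5^6 = 15625

15625


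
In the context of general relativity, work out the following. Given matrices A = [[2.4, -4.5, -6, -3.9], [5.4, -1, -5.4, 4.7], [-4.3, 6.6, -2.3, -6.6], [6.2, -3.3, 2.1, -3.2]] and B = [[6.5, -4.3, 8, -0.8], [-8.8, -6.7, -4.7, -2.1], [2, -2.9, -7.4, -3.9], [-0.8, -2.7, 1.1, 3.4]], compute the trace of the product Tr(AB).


Tr(AB) = sum_i (AB)_{ii} where (AB)_{ii} = sum_k A_{ik} B_{ki}.
(AB)_{11} = 2.4*6.5 + -4.5*-8.8 + -6*2 + -3.9*-0.8 = 46.32
(AB)_{22} = 5.4*-4.3 + -1*-6.7 + -5.4*-2.9 + 4.7*-2.7 = -13.55
(AB)_{33} = -4.3*8 + 6.6*-4.7 + -2.3*-7.4 + -6.6*1.1 = -55.66
(AB)_{44} = 6.2*-0.8 + -3.3*-2.1 + 2.1*-3.9 + -3.2*3.4 = -17.1
Tr(AB) = 46.32 + -13.55 + -55.66 + -17.1 = -39.99

-39.99


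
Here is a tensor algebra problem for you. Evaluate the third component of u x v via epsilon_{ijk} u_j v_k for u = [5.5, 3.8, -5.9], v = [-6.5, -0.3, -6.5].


(u x v)_3 = sum_{j,k} epsilon_{3jk} u_j v_k. Only permutations of (1,2,3) contribute; the two non-zero terms are:
eps_{312} u_1 v_2 = 1 * 5.5 * -0.3 = -1.65
eps_{321} u_2 v_1 = -1 * 3.8 * -6.5 = 24.7
(u x v)_3 = 23.05

23.05


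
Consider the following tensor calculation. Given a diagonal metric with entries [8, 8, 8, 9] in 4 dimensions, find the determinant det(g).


For a diagonal metric, the determinant is the product of diagonal entries.
Diagonal entries: 8, 8, 8, 9
det(g) = 8 * 8 * 8 * 9 = 4608

4608


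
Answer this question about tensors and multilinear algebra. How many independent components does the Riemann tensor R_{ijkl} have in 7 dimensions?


The Riemann tensor in d dimensions has d^2(d^2 - 1)/12 independent components.
d = 7, so d^2 = 49
d^2 - 1 = 48
d^2(d^2 - 1) = 49 * 48 = 2352
Divide by 12: 2352 / 12 = 196

196


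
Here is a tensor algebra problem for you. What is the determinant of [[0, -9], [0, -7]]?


For a 2x2 matrix [[a, b], [c, d]], det = a*d - b*c.
a = 0, b = -9, c = 0, d = -7
a*d = 0 * -7 = 0
b*c = -9 * 0 = 0
det = 0 - 0 = 0

0


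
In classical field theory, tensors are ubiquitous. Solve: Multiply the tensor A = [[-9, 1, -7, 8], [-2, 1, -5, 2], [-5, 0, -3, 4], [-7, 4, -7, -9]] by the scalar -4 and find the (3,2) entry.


Scalar multiplication: (cA)_{ij} = c * A_{ij}.
c = -4
A_{32} = 0
(cA)_{32} = -4 * 0 = 0

0


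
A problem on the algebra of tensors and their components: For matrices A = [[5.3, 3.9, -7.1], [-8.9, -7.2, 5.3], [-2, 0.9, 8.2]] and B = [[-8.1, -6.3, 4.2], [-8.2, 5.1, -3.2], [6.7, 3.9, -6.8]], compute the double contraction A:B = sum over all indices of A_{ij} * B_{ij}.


A:B = sum over all i,j of A_{ij} * B_{ij}.
Row 1: 5.3*-8.1=-42.93, 3.9*-6.3=-24.57, -7.1*4.2=-29.82 => row sum = -97.32
Row 2: -8.9*-8.2=72.98, -7.2*5.1=-36.72, 5.3*-3.2=-16.96 => row sum = 19.3
Row 3: -2*6.7=-13.4, 0.9*3.9=3.51, 8.2*-6.8=-55.76 => row sum = -65.65
Total = -97.32 + 19.3 + -65.65 = -143.67

-143.67


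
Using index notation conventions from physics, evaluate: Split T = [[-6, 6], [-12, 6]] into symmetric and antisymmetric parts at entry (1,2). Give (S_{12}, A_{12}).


T_{12} = 6
T_{21} = -12
S_{12} = (6 + -12)/2 = -6/2 = -3
A_{12} = (6 - -12)/2 = 18/2 = 9
Check: S + A = -3 + 9 = 6 = T_{12}.

(-3, 9)


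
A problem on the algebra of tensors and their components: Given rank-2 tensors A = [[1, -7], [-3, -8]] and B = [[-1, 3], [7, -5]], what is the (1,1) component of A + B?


Tensor addition is component-wise: (A + B)_{ij} = A_{ij} + B_{ij}.
A_{11} = 1
B_{11} = -1
(A + B)_{11} = 1 + -1 = 0

0


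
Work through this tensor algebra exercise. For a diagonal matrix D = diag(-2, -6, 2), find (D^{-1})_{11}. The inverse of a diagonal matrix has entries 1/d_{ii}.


For a diagonal matrix, the inverse has entries (D^{-1})_{ii} = 1/d_{ii}.
The diagonal entries are: d_{11} = -2, d_{22} = -6, d_{33} = 2
We need (D^{-1})_{11} = 1/d_{11} = 1/-2 = -1/2

-1/2


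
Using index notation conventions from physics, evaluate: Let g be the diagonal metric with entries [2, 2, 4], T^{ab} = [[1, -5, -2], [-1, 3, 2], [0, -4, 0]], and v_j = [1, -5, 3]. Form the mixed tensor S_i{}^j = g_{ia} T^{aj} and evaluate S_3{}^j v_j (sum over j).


Step 1: lower the first index. For a diagonal metric, g_{ia} T^{aj} = g_{ii} T^{ij} (no sum on i).
g_{33} = 4
S_3{}^1 = 4 * T^{31} = 4 * 0 = 0
S_3{}^2 = 4 * T^{32} = 4 * -4 = -16
S_3{}^3 = 4 * T^{33} = 4 * 0 = 0
Step 2: contract S_3{}^j with v_j.
S_3{}^1 * v_1 = 0 * 1 = 0
S_3{}^2 * v_2 = -16 * -5 = 80
S_3{}^3 * v_3 = 0 * 3 = 0
Result = 0 + 80 + 0 = 80

80
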